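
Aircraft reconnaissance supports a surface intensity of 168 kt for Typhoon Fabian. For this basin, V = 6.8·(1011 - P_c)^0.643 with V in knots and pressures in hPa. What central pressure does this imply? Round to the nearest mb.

864 mb

ΔP = (V / 6.8)^(1/0.643) = (168/6.8)^1.555.
168/6.8 = 24.706; 24.706^1.555 ≈ 146.59 mb.
P_c = 1011 − 146.59 = 864.41 ≈ 864 mb.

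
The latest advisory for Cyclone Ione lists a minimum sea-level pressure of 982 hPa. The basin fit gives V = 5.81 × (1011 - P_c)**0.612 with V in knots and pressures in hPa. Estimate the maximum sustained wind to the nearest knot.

46 kt

ΔP = 1011 − 982 = 29 hPa.
29^0.612 ≈ 7.852.
V ≈ 5.81 × 7.852 ≈ 45.6 kt.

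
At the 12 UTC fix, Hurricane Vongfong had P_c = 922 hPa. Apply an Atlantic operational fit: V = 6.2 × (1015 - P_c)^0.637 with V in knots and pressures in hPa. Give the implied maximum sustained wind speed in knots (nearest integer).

ΔP = 1015 − 922 = 93 hPa.
93^0.637 ≈ 17.944.
V ≈ 6.2 × 17.944 ≈ 111.3 kt.

111 kt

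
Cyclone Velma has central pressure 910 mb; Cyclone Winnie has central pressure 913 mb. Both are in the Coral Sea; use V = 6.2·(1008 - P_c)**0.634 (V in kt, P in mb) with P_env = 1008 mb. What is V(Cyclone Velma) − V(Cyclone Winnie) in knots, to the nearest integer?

2 kt

Cyclone Velma: ΔP = 98; V ≈ 6.2 × 98^0.634 ≈ 113.46 kt.
Cyclone Winnie: ΔP = 95; V ≈ 6.2 × 95^0.634 ≈ 111.24 kt.
Difference ≈ 113.46 − 111.24 = 2.22 → 2 kt.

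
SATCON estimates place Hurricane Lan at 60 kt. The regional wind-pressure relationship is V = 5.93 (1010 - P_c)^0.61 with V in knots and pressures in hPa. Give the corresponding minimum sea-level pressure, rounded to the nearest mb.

966 mb

ΔP = (V / 5.93)^(1/0.61) = (60/5.93)^1.639.
60/5.93 = 10.118; 10.118^1.639 ≈ 44.43 mb.
P_c = 1010 − 44.43 = 965.57 ≈ 966 mb.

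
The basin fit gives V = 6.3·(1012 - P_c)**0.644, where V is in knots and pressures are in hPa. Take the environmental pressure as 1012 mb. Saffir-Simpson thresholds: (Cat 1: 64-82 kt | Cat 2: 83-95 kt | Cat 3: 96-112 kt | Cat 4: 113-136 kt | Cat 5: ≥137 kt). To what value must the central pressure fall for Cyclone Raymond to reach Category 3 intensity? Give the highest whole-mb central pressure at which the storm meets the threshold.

943 mb

Category 3 begins at V = 96 kt.
Required ΔP = (96/6.3)^(1/0.644) = 15.238^1.553 ≈ 68.68 mb.
P_c ≤ 1012 − 68.68 = 943.32, so the highest integer P_c is 943 mb.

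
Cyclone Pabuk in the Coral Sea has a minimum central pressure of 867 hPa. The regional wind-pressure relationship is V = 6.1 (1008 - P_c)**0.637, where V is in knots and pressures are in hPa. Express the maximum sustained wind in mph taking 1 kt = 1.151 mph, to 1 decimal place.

ΔP = 1008 − 867 = 141 hPa.
V ≈ 6.1 × 141^0.637 = 6.1 × 23.391 ≈ 142.686 kt.
142.686 × 1.151 ≈ 164.23 mph → 164.2 mph.

164.2 mph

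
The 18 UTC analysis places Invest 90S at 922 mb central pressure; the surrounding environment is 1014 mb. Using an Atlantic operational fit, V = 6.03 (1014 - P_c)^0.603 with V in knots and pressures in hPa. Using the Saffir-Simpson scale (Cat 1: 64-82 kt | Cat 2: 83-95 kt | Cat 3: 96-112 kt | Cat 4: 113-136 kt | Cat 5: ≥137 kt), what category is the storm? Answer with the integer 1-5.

ΔP = 1014 − 922 = 92 mb.
V ≈ 6.03 × 92^0.603 = 6.03 × 15.28 ≈ 92 kt.
92 kt falls in the Category 2 band.

2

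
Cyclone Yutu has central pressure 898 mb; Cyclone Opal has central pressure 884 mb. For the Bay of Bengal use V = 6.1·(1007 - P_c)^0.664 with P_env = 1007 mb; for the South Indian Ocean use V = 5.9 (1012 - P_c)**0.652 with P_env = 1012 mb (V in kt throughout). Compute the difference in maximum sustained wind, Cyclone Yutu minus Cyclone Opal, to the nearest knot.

Cyclone Yutu: ΔP = 109; V ≈ 6.1 × 109^0.664 ≈ 137.46 kt.
Cyclone Opal: ΔP = 128; V ≈ 5.9 × 128^0.652 ≈ 139.56 kt.
Difference ≈ 137.46 − 139.56 = -2.10 → -2 kt.

-2 kt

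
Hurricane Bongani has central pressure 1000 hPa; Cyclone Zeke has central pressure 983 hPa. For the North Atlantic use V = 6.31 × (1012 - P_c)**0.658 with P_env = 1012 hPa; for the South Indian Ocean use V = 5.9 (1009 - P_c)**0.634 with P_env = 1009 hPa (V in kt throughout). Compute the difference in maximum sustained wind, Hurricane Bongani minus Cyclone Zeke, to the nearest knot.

Hurricane Bongani: ΔP = 12; V ≈ 6.31 × 12^0.658 ≈ 32.37 kt.
Cyclone Zeke: ΔP = 26; V ≈ 5.9 × 26^0.634 ≈ 46.55 kt.
Difference ≈ 32.37 − 46.55 = -14.18 → -14 kt.

-14 kt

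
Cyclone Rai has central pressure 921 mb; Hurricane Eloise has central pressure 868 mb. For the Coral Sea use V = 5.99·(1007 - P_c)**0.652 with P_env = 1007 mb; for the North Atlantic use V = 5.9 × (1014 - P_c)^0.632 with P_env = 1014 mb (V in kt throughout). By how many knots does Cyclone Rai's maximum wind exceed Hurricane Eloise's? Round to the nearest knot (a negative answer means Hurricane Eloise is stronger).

Cyclone Rai: ΔP = 86; V ≈ 5.99 × 86^0.652 ≈ 109.33 kt.
Hurricane Eloise: ΔP = 146; V ≈ 5.9 × 146^0.632 ≈ 137.63 kt.
Difference ≈ 109.33 − 137.63 = -28.30 → -28 kt.

-28 kt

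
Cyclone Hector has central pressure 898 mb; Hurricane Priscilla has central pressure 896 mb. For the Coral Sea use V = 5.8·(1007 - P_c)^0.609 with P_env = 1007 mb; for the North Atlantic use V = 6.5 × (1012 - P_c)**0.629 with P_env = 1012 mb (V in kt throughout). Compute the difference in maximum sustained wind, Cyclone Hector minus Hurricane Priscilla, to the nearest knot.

Cyclone Hector: ΔP = 109; V ≈ 5.8 × 109^0.609 ≈ 100.98 kt.
Hurricane Priscilla: ΔP = 116; V ≈ 6.5 × 116^0.629 ≈ 129.26 kt.
Difference ≈ 100.98 − 129.26 = -28.28 → -28 kt.

-28 kt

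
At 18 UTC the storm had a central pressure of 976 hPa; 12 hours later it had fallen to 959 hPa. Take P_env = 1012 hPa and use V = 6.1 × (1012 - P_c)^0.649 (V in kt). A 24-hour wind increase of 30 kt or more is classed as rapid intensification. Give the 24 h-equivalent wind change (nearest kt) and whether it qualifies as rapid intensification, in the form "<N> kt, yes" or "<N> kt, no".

36 kt, yes

V₁: ΔP = 36, V ≈ 6.1 × 36^0.649 ≈ 62.43 kt.
V₂: ΔP = 53, V ≈ 6.1 × 53^0.649 ≈ 80.24 kt.
ΔV over 12 h = 17.81 kt → 24 h equivalent = 17.81 × 24/12 ≈ 35.62 kt.
36 kt ≥ 30 kt ⇒ rapid intensification.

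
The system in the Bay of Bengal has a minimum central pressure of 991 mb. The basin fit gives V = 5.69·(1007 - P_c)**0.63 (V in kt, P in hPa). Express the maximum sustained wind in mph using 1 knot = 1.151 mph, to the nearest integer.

38 mph

ΔP = 1007 − 991 = 16 mb.
V ≈ 5.69 × 16^0.63 = 5.69 × 5.736 ≈ 32.637 kt.
32.637 × 1.151 ≈ 37.56 mph → 38 mph.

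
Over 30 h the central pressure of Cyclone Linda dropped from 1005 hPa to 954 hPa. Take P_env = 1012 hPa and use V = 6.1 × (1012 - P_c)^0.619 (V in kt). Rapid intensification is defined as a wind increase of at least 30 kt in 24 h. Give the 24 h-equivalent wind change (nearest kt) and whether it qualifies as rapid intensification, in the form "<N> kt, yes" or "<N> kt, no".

44 kt, yes

V₁: ΔP = 7, V ≈ 6.1 × 7^0.619 ≈ 20.34 kt.
V₂: ΔP = 58, V ≈ 6.1 × 58^0.619 ≈ 75.32 kt.
ΔV over 30 h = 54.98 kt → 24 h equivalent = 54.98 × 24/30 ≈ 43.98 kt.
44 kt ≥ 30 kt ⇒ rapid intensification.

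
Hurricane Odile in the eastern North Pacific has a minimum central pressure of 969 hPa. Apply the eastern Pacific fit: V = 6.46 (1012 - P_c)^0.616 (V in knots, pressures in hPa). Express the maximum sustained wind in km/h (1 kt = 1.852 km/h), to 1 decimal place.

ΔP = 1012 − 969 = 43 hPa.
V ≈ 6.46 × 43^0.616 = 6.46 × 10.144 ≈ 65.531 kt.
65.531 × 1.852 ≈ 121.36 km/h → 121.4 km/h.

121.4 km/h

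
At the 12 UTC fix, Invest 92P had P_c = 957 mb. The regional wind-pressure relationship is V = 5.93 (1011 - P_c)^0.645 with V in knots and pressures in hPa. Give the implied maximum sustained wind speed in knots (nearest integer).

ΔP = 1011 − 957 = 54 mb.
54^0.645 ≈ 13.104.
V ≈ 5.93 × 13.104 ≈ 77.7 kt.

78 kt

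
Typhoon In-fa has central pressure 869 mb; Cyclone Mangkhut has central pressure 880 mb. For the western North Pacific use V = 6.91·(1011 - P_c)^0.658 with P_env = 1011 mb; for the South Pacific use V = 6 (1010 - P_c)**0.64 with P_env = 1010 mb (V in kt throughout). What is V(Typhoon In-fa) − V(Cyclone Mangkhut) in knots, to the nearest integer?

Typhoon In-fa: ΔP = 142; V ≈ 6.91 × 142^0.658 ≈ 180.17 kt.
Cyclone Mangkhut: ΔP = 130; V ≈ 6 × 130^0.64 ≈ 135.23 kt.
Difference ≈ 180.17 − 135.23 = 44.94 → 45 kt.

45 kt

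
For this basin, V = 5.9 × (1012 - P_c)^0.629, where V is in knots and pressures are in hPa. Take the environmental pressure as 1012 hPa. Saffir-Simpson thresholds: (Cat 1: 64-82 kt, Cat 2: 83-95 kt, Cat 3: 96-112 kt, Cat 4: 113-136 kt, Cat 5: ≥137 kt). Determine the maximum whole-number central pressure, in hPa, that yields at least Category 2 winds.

Category 2 begins at V = 83 kt.
Required ΔP = (83/5.9)^(1/0.629) = 14.068^1.590 ≈ 66.91 hPa.
P_c ≤ 1012 − 66.91 = 945.09, so the highest integer P_c is 945 hPa.

945 hPa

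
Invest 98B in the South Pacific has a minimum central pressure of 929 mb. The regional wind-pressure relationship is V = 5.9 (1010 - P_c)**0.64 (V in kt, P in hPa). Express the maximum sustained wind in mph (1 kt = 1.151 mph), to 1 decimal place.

ΔP = 1010 − 929 = 81 mb.
V ≈ 5.9 × 81^0.64 = 5.9 × 16.651 ≈ 98.239 kt.
98.239 × 1.151 ≈ 113.07 mph → 113.1 mph.

113.1 mph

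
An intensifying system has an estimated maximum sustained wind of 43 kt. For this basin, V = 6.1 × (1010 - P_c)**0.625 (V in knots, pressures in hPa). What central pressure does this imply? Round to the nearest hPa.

ΔP = (V / 6.1)^(1/0.625) = (43/6.1)^1.600.
43/6.1 = 7.049; 7.049^1.600 ≈ 22.75 hPa.
P_c = 1010 − 22.75 = 987.25 ≈ 987 hPa.

987 hPa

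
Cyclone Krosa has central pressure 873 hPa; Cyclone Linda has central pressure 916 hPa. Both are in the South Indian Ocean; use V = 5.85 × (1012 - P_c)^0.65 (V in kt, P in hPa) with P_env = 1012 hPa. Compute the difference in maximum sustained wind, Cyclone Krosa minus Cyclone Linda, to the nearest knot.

31 kt

Cyclone Krosa: ΔP = 139; V ≈ 5.85 × 139^0.65 ≈ 144.58 kt.
Cyclone Linda: ΔP = 96; V ≈ 5.85 × 96^0.65 ≈ 113.67 kt.
Difference ≈ 144.58 − 113.67 = 30.91 → 31 kt.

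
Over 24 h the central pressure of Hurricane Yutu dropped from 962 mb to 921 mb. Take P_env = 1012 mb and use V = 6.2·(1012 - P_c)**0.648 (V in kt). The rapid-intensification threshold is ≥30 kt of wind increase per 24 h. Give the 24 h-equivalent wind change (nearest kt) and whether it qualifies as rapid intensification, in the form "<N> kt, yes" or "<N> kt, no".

37 kt, yes

V₁: ΔP = 50, V ≈ 6.2 × 50^0.648 ≈ 78.22 kt.
V₂: ΔP = 91, V ≈ 6.2 × 91^0.648 ≈ 115.31 kt.
ΔV over 24 h = 37.09 kt → 24 h equivalent = 37.09 × 24/24 ≈ 37.09 kt.
37 kt ≥ 30 kt ⇒ rapid intensification.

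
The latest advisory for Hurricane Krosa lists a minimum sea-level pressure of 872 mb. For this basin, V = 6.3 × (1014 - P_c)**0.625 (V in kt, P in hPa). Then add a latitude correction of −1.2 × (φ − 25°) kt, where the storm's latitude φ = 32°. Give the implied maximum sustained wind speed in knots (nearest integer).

ΔP = 1014 − 872 = 142 mb.
142^0.625 ≈ 22.140.
V ≈ 6.3 × 22.140 ≈ 139.5 kt.
Latitude correction: −1.2 × (32 − 25) = -8.4 kt.
Corrected V ≈ 131.1 kt → 131 kt.

131 kt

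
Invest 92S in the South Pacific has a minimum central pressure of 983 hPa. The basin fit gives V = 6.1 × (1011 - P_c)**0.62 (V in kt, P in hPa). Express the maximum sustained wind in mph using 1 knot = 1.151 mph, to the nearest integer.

ΔP = 1011 − 983 = 28 hPa.
V ≈ 6.1 × 28^0.62 = 6.1 × 7.893 ≈ 48.147 kt.
48.147 × 1.151 ≈ 55.42 mph → 55 mph.

55 mph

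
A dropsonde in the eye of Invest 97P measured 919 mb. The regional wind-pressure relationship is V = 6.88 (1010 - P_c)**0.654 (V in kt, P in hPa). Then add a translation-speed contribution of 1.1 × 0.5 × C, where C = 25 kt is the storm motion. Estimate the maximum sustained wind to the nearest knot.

145 kt

ΔP = 1010 − 919 = 91 mb.
91^0.654 ≈ 19.108.
V ≈ 6.88 × 19.108 ≈ 131.5 kt.
Translation term: 1.1 × 0.5 × 25 = 13.75 kt.
Corrected V ≈ 145.25 kt → 145 kt.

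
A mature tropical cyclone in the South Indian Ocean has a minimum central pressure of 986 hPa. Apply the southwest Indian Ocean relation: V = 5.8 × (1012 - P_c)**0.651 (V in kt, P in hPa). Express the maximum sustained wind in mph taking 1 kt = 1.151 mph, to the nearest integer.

56 mph

ΔP = 1012 − 986 = 26 hPa.
V ≈ 5.8 × 26^0.651 = 5.8 × 8.340 ≈ 48.370 kt.
48.370 × 1.151 ≈ 55.67 mph → 56 mph.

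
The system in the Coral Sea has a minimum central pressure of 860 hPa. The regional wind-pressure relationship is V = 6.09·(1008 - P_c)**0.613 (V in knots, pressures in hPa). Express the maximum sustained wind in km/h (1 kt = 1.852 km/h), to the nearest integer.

ΔP = 1008 − 860 = 148 hPa.
V ≈ 6.09 × 148^0.613 = 6.09 × 21.398 ≈ 130.313 kt.
130.313 × 1.852 ≈ 241.34 km/h → 241 km/h.

241 km/h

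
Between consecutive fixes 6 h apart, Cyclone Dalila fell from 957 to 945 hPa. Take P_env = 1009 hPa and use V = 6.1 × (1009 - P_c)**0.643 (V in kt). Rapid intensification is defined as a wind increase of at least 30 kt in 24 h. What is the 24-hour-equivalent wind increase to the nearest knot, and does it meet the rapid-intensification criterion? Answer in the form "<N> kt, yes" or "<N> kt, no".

V₁: ΔP = 52, V ≈ 6.1 × 52^0.643 ≈ 77.40 kt.
V₂: ΔP = 64, V ≈ 6.1 × 64^0.643 ≈ 88.45 kt.
ΔV over 6 h = 11.05 kt → 24 h equivalent = 11.05 × 24/6 ≈ 44.20 kt.
44 kt ≥ 30 kt ⇒ rapid intensification.

44 kt, yes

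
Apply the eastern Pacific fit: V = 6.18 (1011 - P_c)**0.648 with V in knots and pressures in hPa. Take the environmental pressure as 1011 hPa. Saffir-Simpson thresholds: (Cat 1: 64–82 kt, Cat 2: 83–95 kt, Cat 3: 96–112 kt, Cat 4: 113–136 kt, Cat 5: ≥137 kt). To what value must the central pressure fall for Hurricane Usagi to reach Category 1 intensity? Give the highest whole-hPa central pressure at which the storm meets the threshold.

Category 1 begins at V = 64 kt.
Required ΔP = (64/6.18)^(1/0.648) = 10.356^1.543 ≈ 36.87 hPa.
P_c ≤ 1011 − 36.87 = 974.13, so the highest integer P_c is 974 hPa.

974 hPa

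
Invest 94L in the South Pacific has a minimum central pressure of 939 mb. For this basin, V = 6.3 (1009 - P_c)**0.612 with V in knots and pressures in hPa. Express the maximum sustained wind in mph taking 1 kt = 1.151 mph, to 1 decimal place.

97.6 mph

ΔP = 1009 − 939 = 70 mb.
V ≈ 6.3 × 70^0.612 = 6.3 × 13.465 ≈ 84.828 kt.
84.828 × 1.151 ≈ 97.64 mph → 97.6 mph.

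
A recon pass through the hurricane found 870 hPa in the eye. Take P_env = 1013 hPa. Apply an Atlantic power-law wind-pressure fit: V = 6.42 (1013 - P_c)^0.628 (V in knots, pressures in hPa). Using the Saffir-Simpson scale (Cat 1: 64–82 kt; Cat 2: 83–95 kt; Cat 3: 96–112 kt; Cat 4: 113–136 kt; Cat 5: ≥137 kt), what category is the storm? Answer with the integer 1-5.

ΔP = 1013 − 870 = 143 hPa.
V ≈ 6.42 × 143^0.628 = 6.42 × 22.57 ≈ 145 kt.
145 kt falls in the Category 5 band.

5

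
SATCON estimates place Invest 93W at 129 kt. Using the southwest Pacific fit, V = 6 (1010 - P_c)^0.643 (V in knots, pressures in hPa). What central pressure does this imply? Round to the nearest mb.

892 mb

ΔP = (V / 6)^(1/0.643) = (129/6)^1.555.
129/6 = 21.500; 21.500^1.555 ≈ 118.09 mb.
P_c = 1010 − 118.09 = 891.91 ≈ 892 mb.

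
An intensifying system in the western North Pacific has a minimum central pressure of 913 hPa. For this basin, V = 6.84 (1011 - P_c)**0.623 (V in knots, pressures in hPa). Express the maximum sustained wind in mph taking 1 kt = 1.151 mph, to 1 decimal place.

137.0 mph

ΔP = 1011 − 913 = 98 hPa.
V ≈ 6.84 × 98^0.623 = 6.84 × 17.399 ≈ 119.012 kt.
119.012 × 1.151 ≈ 136.98 mph → 137.0 mph.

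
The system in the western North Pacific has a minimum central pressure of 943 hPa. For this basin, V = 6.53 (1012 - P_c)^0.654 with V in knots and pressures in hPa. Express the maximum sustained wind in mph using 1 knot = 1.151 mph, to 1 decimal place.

ΔP = 1012 − 943 = 69 hPa.
V ≈ 6.53 × 69^0.654 = 6.53 × 15.944 ≈ 104.117 kt.
104.117 × 1.151 ≈ 119.84 mph → 119.8 mph.

119.8 mph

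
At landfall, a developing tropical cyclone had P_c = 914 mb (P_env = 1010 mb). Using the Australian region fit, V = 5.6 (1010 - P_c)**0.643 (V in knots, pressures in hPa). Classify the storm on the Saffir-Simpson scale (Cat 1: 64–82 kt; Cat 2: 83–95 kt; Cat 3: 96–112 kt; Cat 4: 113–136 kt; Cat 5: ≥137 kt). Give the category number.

ΔP = 1010 − 914 = 96 mb.
V ≈ 5.6 × 96^0.643 = 5.6 × 18.82 ≈ 105 kt.
105 kt falls in the Category 3 band.

3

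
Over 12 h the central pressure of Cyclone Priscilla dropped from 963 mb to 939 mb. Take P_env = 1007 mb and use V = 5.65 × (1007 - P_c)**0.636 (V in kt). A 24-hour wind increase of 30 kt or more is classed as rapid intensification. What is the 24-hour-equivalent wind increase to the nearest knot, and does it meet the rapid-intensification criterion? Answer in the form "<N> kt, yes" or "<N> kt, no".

V₁: ΔP = 44, V ≈ 5.65 × 44^0.636 ≈ 62.70 kt.
V₂: ΔP = 68, V ≈ 5.65 × 68^0.636 ≈ 82.70 kt.
ΔV over 12 h = 20.00 kt → 24 h equivalent = 20.00 × 24/12 ≈ 40.00 kt.
40 kt ≥ 30 kt ⇒ rapid intensification.

40 kt, yes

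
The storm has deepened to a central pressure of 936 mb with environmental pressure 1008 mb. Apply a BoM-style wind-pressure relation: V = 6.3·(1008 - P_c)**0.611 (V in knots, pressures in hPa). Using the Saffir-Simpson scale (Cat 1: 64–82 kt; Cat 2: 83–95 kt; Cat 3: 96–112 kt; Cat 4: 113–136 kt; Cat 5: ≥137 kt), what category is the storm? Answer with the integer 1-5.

ΔP = 1008 − 936 = 72 mb.
V ≈ 6.3 × 72^0.611 = 6.3 × 13.64 ≈ 86 kt.
86 kt falls in the Category 2 band.

2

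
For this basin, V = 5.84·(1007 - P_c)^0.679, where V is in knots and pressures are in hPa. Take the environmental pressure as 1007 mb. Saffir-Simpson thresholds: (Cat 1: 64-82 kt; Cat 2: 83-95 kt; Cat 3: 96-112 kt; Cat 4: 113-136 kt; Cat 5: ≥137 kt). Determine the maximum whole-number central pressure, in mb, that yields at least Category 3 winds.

945 mb

Category 3 begins at V = 96 kt.
Required ΔP = (96/5.84)^(1/0.679) = 16.438^1.473 ≈ 61.75 mb.
P_c ≤ 1007 − 61.75 = 945.25, so the highest integer P_c is 945 mb.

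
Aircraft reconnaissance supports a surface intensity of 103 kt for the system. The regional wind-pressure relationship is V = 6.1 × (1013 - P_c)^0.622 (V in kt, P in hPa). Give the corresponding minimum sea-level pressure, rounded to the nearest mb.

ΔP = (V / 6.1)^(1/0.622) = (103/6.1)^1.608.
103/6.1 = 16.885; 16.885^1.608 ≈ 94.08 mb.
P_c = 1013 − 94.08 = 918.92 ≈ 919 mb.

919 mb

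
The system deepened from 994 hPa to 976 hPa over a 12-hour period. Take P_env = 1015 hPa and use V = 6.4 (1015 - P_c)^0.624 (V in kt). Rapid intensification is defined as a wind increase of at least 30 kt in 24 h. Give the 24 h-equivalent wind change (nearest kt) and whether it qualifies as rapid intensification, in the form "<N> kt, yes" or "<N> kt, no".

40 kt, yes

V₁: ΔP = 21, V ≈ 6.4 × 21^0.624 ≈ 42.78 kt.
V₂: ΔP = 39, V ≈ 6.4 × 39^0.624 ≈ 62.95 kt.
ΔV over 12 h = 20.17 kt → 24 h equivalent = 20.17 × 24/12 ≈ 40.34 kt.
40 kt ≥ 30 kt ⇒ rapid intensification.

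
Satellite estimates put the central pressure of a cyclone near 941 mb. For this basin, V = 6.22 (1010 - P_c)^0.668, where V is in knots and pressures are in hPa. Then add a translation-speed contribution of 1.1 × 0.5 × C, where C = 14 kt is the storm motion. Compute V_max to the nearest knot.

ΔP = 1010 − 941 = 69 mb.
69^0.668 ≈ 16.918.
V ≈ 6.22 × 16.918 ≈ 105.2 kt.
Translation term: 1.1 × 0.5 × 14 = 7.7 kt.
Corrected V ≈ 112.9 kt → 113 kt.

113 kt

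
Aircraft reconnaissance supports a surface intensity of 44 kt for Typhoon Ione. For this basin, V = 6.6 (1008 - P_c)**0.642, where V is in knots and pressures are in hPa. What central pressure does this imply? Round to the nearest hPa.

ΔP = (V / 6.6)^(1/0.642) = (44/6.6)^1.558.
44/6.6 = 6.667; 6.667^1.558 ≈ 19.20 hPa.
P_c = 1008 − 19.20 = 988.80 ≈ 989 hPa.

989 hPa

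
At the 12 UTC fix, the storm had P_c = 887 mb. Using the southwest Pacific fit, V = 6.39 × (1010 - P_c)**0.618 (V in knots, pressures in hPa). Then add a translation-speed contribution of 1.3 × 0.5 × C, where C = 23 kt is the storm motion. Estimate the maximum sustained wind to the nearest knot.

140 kt

ΔP = 1010 − 887 = 123 mb.
123^0.618 ≈ 19.569.
V ≈ 6.39 × 19.569 ≈ 125.0 kt.
Translation term: 1.3 × 0.5 × 23 = 14.95 kt.
Corrected V ≈ 139.95 kt → 140 kt.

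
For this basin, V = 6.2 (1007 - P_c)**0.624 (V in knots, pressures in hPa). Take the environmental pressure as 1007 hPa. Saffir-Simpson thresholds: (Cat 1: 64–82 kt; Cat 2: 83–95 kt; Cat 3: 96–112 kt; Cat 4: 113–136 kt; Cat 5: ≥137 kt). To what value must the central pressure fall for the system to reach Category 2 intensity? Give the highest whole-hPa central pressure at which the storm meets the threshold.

Category 2 begins at V = 83 kt.
Required ΔP = (83/6.2)^(1/0.624) = 13.387^1.603 ≈ 63.91 hPa.
P_c ≤ 1007 − 63.91 = 943.09, so the highest integer P_c is 943 hPa.

943 hPa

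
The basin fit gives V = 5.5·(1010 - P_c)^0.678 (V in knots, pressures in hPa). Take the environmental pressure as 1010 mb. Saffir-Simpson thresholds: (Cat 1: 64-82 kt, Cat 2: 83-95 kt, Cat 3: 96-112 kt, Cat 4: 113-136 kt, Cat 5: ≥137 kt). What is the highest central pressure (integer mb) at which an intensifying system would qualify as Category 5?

Category 5 begins at V = 137 kt.
Required ΔP = (137/5.5)^(1/0.678) = 24.909^1.475 ≈ 114.69 mb.
P_c ≤ 1010 − 114.69 = 895.31, so the highest integer P_c is 895 mb.

895 mb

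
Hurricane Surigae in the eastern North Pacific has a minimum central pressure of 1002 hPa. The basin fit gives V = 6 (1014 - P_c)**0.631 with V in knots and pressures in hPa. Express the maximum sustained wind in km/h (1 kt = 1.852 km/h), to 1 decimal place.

53.3 km/h

ΔP = 1014 − 1002 = 12 hPa.
V ≈ 6 × 12^0.631 = 6 × 4.797 ≈ 28.782 kt.
28.782 × 1.852 ≈ 53.30 km/h → 53.3 km/h.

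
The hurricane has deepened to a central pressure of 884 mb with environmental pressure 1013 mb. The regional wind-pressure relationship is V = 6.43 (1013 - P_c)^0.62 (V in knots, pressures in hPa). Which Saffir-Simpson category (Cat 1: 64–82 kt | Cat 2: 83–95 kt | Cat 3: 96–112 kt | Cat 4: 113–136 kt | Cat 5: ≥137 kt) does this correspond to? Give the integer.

ΔP = 1013 − 884 = 129 mb.
V ≈ 6.43 × 129^0.62 = 6.43 × 20.35 ≈ 131 kt.
131 kt falls in the Category 4 band.

4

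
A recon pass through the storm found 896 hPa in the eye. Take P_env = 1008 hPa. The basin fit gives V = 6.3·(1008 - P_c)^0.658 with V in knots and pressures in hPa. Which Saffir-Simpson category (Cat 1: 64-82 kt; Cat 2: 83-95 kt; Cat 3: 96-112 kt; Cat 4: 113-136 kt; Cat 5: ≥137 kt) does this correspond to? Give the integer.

5

ΔP = 1008 − 896 = 112 hPa.
V ≈ 6.3 × 112^0.658 = 6.3 × 22.30 ≈ 141 kt.
141 kt falls in the Category 5 band.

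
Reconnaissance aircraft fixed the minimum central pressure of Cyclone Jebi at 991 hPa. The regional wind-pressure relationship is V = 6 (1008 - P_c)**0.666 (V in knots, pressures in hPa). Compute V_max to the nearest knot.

ΔP = 1008 − 991 = 17 hPa.
17^0.666 ≈ 6.599.
V ≈ 6 × 6.599 ≈ 39.6 kt.

40 kt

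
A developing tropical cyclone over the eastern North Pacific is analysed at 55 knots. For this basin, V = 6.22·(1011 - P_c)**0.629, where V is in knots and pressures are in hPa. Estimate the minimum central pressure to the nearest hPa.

ΔP = (V / 6.22)^(1/0.629) = (55/6.22)^1.590.
55/6.22 = 8.842; 8.842^1.590 ≈ 31.98 hPa.
P_c = 1011 − 31.98 = 979.02 ≈ 979 hPa.

979 hPa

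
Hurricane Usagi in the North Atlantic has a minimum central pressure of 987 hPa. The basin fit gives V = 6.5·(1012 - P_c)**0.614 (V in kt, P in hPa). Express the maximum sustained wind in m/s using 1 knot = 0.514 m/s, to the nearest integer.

24 m/s

ΔP = 1012 − 987 = 25 hPa.
V ≈ 6.5 × 25^0.614 = 6.5 × 7.217 ≈ 46.908 kt.
46.908 × 0.514 ≈ 24.11 m/s → 24 m/s.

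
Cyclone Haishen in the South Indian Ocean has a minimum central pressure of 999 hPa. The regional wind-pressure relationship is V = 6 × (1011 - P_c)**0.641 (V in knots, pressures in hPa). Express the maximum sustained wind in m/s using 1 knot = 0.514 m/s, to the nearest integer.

15 m/s

ΔP = 1011 − 999 = 12 hPa.
V ≈ 6 × 12^0.641 = 6 × 4.918 ≈ 29.506 kt.
29.506 × 0.514 ≈ 15.17 m/s → 15 m/s.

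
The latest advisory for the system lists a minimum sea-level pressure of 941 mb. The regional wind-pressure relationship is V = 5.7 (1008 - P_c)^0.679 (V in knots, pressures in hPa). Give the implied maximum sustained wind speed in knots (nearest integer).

99 kt

ΔP = 1008 − 941 = 67 mb.
67^0.679 ≈ 17.374.
V ≈ 5.7 × 17.374 ≈ 99.0 kt.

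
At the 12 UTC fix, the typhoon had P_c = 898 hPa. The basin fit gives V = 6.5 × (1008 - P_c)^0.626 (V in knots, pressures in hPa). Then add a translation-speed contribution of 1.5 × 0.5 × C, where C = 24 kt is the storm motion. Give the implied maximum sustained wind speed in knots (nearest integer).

141 kt

ΔP = 1008 − 898 = 110 hPa.
110^0.626 ≈ 18.963.
V ≈ 6.5 × 18.963 ≈ 123.3 kt.
Translation term: 1.5 × 0.5 × 24 = 18 kt.
Corrected V ≈ 141.3 kt → 141 kt.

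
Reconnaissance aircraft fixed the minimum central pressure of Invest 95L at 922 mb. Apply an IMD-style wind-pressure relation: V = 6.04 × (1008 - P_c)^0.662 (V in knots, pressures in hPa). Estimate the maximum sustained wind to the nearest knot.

115 kt

ΔP = 1008 − 922 = 86 mb.
86^0.662 ≈ 19.083.
V ≈ 6.04 × 19.083 ≈ 115.3 kt.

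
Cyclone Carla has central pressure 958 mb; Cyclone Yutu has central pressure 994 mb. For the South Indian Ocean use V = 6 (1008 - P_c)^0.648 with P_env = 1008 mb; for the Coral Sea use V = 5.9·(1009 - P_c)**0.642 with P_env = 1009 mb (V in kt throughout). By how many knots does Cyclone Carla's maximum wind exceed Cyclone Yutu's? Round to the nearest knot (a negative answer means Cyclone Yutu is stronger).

42 kt

Cyclone Carla: ΔP = 50; V ≈ 6 × 50^0.648 ≈ 75.70 kt.
Cyclone Yutu: ΔP = 15; V ≈ 5.9 × 15^0.642 ≈ 33.57 kt.
Difference ≈ 75.70 − 33.57 = 42.13 → 42 kt.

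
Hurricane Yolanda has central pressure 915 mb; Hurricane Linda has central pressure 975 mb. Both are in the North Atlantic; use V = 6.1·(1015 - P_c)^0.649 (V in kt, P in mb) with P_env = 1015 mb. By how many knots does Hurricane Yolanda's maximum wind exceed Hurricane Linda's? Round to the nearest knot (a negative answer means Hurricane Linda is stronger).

54 kt

Hurricane Yolanda: ΔP = 100; V ≈ 6.1 × 100^0.649 ≈ 121.15 kt.
Hurricane Linda: ΔP = 40; V ≈ 6.1 × 40^0.649 ≈ 66.84 kt.
Difference ≈ 121.15 − 66.84 = 54.31 → 54 kt.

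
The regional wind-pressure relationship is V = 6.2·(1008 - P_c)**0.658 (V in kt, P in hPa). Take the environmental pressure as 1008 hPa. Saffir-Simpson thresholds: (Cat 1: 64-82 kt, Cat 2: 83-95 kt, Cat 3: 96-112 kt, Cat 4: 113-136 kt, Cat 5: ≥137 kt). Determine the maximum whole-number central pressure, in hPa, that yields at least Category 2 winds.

Category 2 begins at V = 83 kt.
Required ΔP = (83/6.2)^(1/0.658) = 13.387^1.520 ≈ 51.56 hPa.
P_c ≤ 1008 − 51.56 = 956.44, so the highest integer P_c is 956 hPa.

956 hPa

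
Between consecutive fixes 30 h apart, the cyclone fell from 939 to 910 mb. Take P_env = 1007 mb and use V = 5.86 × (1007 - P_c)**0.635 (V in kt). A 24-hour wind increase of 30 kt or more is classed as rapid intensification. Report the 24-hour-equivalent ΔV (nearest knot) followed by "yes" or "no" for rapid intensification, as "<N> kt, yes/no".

V₁: ΔP = 68, V ≈ 5.86 × 68^0.635 ≈ 85.42 kt.
V₂: ΔP = 97, V ≈ 5.86 × 97^0.635 ≈ 107.03 kt.
ΔV over 30 h = 21.61 kt → 24 h equivalent = 21.61 × 24/30 ≈ 17.29 kt.
17 kt < 30 kt ⇒ not rapid intensification.

17 kt, no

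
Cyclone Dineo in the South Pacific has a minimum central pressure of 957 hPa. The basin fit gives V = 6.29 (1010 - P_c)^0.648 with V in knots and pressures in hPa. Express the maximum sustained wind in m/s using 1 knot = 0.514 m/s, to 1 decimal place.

ΔP = 1010 − 957 = 53 hPa.
V ≈ 6.29 × 53^0.648 = 6.29 × 13.102 ≈ 82.410 kt.
82.410 × 0.514 ≈ 42.36 m/s → 42.4 m/s.

42.4 m/s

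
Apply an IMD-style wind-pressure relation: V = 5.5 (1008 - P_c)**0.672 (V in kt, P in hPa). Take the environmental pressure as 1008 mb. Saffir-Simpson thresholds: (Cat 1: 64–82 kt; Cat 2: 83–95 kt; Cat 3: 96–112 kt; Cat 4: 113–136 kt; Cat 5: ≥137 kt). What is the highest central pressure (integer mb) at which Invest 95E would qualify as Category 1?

Category 1 begins at V = 64 kt.
Required ΔP = (64/5.5)^(1/0.672) = 11.636^1.488 ≈ 38.55 mb.
P_c ≤ 1008 − 38.55 = 969.45, so the highest integer P_c is 969 mb.

969 mb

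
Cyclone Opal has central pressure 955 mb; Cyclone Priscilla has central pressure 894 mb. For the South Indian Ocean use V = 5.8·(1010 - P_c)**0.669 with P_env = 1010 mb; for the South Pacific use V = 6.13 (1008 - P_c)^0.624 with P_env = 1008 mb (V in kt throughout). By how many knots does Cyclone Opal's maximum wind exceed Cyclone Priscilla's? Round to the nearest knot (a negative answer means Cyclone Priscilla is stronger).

Cyclone Opal: ΔP = 55; V ≈ 5.8 × 55^0.669 ≈ 84.67 kt.
Cyclone Priscilla: ΔP = 114; V ≈ 6.13 × 114^0.624 ≈ 117.75 kt.
Difference ≈ 84.67 − 117.75 = -33.08 → -33 kt.

-33 kt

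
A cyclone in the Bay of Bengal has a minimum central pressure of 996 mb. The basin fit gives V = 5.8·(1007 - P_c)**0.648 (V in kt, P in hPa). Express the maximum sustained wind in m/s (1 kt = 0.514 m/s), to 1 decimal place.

ΔP = 1007 − 996 = 11 mb.
V ≈ 5.8 × 11^0.648 = 5.8 × 4.730 ≈ 27.432 kt.
27.432 × 0.514 ≈ 14.10 m/s → 14.1 m/s.

14.1 m/s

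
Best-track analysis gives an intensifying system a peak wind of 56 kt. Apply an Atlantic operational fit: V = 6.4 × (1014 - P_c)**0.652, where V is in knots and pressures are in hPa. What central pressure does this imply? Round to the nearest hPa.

ΔP = (V / 6.4)^(1/0.652) = (56/6.4)^1.534.
56/6.4 = 8.750; 8.750^1.534 ≈ 27.85 hPa.
P_c = 1014 − 27.85 = 986.15 ≈ 986 hPa.

986 hPa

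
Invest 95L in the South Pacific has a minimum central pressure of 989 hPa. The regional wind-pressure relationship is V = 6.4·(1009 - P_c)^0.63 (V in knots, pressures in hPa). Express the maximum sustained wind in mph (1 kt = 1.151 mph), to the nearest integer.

ΔP = 1009 − 989 = 20 hPa.
V ≈ 6.4 × 20^0.63 = 6.4 × 6.602 ≈ 42.250 kt.
42.250 × 1.151 ≈ 48.63 mph → 49 mph.

49 mph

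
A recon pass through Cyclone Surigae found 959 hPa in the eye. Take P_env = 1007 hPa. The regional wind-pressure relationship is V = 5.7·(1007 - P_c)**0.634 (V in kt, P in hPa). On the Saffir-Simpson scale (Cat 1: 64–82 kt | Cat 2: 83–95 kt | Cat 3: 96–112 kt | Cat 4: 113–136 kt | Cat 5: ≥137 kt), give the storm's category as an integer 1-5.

1

ΔP = 1007 − 959 = 48 hPa.
V ≈ 5.7 × 48^0.634 = 5.7 × 11.64 ≈ 66 kt.
66 kt falls in the Category 1 band.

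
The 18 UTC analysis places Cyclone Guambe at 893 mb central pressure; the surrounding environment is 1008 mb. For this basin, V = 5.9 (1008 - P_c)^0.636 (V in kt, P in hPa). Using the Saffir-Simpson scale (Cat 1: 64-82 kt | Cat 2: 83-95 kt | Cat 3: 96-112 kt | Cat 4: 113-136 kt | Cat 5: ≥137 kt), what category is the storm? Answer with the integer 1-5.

4

ΔP = 1008 − 893 = 115 mb.
V ≈ 5.9 × 115^0.636 = 5.9 × 20.45 ≈ 121 kt.
121 kt falls in the Category 4 band.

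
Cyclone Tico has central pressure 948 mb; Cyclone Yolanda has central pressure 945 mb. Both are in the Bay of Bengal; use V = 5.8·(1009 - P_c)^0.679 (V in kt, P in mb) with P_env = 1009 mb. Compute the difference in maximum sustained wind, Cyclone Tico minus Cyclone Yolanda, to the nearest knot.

-3 kt

Cyclone Tico: ΔP = 61; V ≈ 5.8 × 61^0.679 ≈ 94.55 kt.
Cyclone Yolanda: ΔP = 64; V ≈ 5.8 × 64^0.679 ≈ 97.68 kt.
Difference ≈ 94.55 − 97.68 = -3.13 → -3 kt.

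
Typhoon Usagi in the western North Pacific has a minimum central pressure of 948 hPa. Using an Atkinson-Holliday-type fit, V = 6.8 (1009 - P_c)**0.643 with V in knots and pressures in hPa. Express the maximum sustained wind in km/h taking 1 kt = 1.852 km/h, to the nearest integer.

ΔP = 1009 − 948 = 61 hPa.
V ≈ 6.8 × 61^0.643 = 6.8 × 14.059 ≈ 95.604 kt.
95.604 × 1.852 ≈ 177.06 km/h → 177 km/h.

177 km/h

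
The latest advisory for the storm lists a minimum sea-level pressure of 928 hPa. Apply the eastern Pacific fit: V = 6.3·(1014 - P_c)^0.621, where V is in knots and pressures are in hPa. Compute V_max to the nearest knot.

ΔP = 1014 − 928 = 86 hPa.
86^0.621 ≈ 15.897.
V ≈ 6.3 × 15.897 ≈ 100.2 kt.

100 kt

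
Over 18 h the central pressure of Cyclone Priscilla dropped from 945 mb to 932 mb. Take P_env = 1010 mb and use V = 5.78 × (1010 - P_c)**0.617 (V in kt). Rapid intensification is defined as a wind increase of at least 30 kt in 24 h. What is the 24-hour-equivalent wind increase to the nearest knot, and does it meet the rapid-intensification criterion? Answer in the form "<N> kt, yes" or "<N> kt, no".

12 kt, no

V₁: ΔP = 65, V ≈ 5.78 × 65^0.617 ≈ 75.94 kt.
V₂: ΔP = 78, V ≈ 5.78 × 78^0.617 ≈ 84.99 kt.
ΔV over 18 h = 9.05 kt → 24 h equivalent = 9.05 × 24/18 ≈ 12.07 kt.
12 kt < 30 kt ⇒ not rapid intensification.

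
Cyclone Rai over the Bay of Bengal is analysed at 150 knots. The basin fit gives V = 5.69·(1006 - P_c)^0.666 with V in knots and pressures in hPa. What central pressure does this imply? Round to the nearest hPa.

870 hPa

ΔP = (V / 5.69)^(1/0.666) = (150/5.69)^1.502.
150/5.69 = 26.362; 26.362^1.502 ≈ 136.02 hPa.
P_c = 1006 − 136.02 = 869.98 ≈ 870 hPa.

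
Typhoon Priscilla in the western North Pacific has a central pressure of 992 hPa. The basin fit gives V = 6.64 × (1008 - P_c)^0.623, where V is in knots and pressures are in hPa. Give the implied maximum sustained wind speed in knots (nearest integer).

ΔP = 1008 − 992 = 16 hPa.
16^0.623 ≈ 5.626.
V ≈ 6.64 × 5.626 ≈ 37.4 kt.

37 kt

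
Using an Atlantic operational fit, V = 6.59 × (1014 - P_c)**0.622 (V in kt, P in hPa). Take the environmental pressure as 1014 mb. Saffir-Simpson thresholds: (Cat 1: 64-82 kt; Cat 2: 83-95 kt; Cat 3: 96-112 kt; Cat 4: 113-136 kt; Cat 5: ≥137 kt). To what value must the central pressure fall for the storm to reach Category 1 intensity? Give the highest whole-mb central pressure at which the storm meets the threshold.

Category 1 begins at V = 64 kt.
Required ΔP = (64/6.59)^(1/0.622) = 9.712^1.608 ≈ 38.66 mb.
P_c ≤ 1014 − 38.66 = 975.34, so the highest integer P_c is 975 mb.

975 mb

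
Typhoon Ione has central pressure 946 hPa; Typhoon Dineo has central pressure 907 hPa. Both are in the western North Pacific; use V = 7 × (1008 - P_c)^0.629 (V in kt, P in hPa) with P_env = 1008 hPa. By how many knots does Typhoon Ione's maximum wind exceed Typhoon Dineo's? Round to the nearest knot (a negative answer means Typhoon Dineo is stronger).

-34 kt

Typhoon Ione: ΔP = 62; V ≈ 7 × 62^0.629 ≈ 93.87 kt.
Typhoon Dineo: ΔP = 101; V ≈ 7 × 101^0.629 ≈ 127.59 kt.
Difference ≈ 93.87 − 127.59 = -33.72 → -34 kt.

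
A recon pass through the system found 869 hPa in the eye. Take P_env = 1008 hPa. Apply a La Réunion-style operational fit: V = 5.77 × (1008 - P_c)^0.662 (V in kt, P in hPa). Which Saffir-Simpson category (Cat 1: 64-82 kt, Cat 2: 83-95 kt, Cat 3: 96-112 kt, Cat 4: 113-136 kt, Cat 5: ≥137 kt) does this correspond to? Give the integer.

5

ΔP = 1008 − 869 = 139 hPa.
V ≈ 5.77 × 139^0.662 = 5.77 × 26.22 ≈ 151 kt.
151 kt falls in the Category 5 band.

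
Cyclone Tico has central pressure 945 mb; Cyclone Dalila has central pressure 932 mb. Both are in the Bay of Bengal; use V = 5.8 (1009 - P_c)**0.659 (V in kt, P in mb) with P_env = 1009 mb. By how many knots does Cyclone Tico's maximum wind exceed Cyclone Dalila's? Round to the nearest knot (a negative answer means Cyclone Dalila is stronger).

Cyclone Tico: ΔP = 64; V ≈ 5.8 × 64^0.659 ≈ 89.89 kt.
Cyclone Dalila: ΔP = 77; V ≈ 5.8 × 77^0.659 ≈ 101.54 kt.
Difference ≈ 89.89 − 101.54 = -11.65 → -12 kt.

-12 kt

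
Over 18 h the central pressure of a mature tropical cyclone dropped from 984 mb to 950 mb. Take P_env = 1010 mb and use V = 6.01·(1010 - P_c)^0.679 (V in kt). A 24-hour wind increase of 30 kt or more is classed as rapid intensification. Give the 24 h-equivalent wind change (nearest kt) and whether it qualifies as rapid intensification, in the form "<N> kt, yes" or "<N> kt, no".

V₁: ΔP = 26, V ≈ 6.01 × 26^0.679 ≈ 54.91 kt.
V₂: ΔP = 60, V ≈ 6.01 × 60^0.679 ≈ 96.88 kt.
ΔV over 18 h = 41.97 kt → 24 h equivalent = 41.97 × 24/18 ≈ 55.96 kt.
56 kt ≥ 30 kt ⇒ rapid intensification.

56 kt, yes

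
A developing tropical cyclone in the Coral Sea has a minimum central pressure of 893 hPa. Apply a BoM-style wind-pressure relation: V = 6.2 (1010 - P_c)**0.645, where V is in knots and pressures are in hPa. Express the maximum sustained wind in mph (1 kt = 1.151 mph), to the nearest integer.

ΔP = 1010 − 893 = 117 hPa.
V ≈ 6.2 × 117^0.645 = 6.2 × 21.576 ≈ 133.774 kt.
133.774 × 1.151 ≈ 153.97 mph → 154 mph.

154 mph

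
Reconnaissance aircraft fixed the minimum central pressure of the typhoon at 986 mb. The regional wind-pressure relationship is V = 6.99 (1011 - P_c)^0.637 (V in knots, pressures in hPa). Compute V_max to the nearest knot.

54 kt

ΔP = 1011 − 986 = 25 mb.
25^0.637 ≈ 7.771.
V ≈ 6.99 × 7.771 ≈ 54.3 kt.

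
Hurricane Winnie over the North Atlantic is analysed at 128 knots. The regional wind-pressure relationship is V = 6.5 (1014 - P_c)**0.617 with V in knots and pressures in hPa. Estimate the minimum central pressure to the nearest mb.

ΔP = (V / 6.5)^(1/0.617) = (128/6.5)^1.621.
128/6.5 = 19.692; 19.692^1.621 ≈ 125.23 mb.
P_c = 1014 − 125.23 = 888.77 ≈ 889 mb.

889 mb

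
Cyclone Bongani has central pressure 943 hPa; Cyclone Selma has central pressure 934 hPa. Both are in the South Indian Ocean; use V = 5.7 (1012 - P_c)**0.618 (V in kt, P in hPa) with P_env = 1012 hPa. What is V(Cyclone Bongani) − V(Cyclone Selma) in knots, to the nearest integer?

-6 kt

Cyclone Bongani: ΔP = 69; V ≈ 5.7 × 69^0.618 ≈ 78.03 kt.
Cyclone Selma: ΔP = 78; V ≈ 5.7 × 78^0.618 ≈ 84.18 kt.
Difference ≈ 78.03 − 84.18 = -6.15 → -6 kt.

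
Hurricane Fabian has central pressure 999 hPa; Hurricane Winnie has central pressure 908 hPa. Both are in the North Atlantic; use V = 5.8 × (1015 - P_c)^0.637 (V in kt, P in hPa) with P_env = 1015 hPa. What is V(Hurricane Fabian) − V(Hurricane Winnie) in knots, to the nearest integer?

Hurricane Fabian: ΔP = 16; V ≈ 5.8 × 16^0.637 ≈ 33.92 kt.
Hurricane Winnie: ΔP = 107; V ≈ 5.8 × 107^0.637 ≈ 113.80 kt.
Difference ≈ 33.92 − 113.80 = -79.88 → -80 kt.

-80 kt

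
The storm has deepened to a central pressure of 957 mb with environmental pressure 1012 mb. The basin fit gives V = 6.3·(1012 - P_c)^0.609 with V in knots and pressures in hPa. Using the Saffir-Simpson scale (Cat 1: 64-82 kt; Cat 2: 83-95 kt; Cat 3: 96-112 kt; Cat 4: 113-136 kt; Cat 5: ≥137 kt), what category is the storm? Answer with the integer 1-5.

1

ΔP = 1012 − 957 = 55 mb.
V ≈ 6.3 × 55^0.609 = 6.3 × 11.48 ≈ 72 kt.
72 kt falls in the Category 1 band.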